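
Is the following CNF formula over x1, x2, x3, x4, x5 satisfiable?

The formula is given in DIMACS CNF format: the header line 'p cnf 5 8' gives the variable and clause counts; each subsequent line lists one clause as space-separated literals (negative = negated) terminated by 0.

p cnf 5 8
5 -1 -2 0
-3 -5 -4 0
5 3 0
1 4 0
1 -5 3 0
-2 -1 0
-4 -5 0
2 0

Yes, satisfiable

From the singleton clause (x2), x2 = True.
From the singleton clause (¬x1), x1 = False.
From the singleton clause (x4), x4 = True.
From the singleton clause (¬x5), x5 = False.
From the singleton clause (x3), x3 = True.
All clauses are satisfied.
A satisfying assignment: x1: False, x2: True, x3: True, x4: True, x5: False.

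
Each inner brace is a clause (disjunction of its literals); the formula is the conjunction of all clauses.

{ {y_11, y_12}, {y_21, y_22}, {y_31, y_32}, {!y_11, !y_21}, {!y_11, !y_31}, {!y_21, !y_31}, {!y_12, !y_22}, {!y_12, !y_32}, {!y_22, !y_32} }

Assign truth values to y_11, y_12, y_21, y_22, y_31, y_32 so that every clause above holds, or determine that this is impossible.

Suppose y_11 = true.
The clause (!y_21) is unit, so y_21 = false.
The clause (y_22) is unit, so y_22 = true.
The clause (!y_31) is unit, so y_31 = false.
The clause (y_32) is unit, so y_32 = true.
Now (!y_32) is unsatisfied and unit — conflict.
Backtrack on y_11: now try y_11 = false.
The clause (y_12) is unit, so y_12 = true.
The clause (!y_22) is unit, so y_22 = false.
The clause (y_21) is unit, so y_21 = true.
The clause (!y_31) is unit, so y_31 = false.
The clause (y_32) is unit, so y_32 = true.
Now (!y_32) is unsatisfied and unit — conflict.
Neither y_11 = true nor y_11 = false works.

UNSATISFIABLE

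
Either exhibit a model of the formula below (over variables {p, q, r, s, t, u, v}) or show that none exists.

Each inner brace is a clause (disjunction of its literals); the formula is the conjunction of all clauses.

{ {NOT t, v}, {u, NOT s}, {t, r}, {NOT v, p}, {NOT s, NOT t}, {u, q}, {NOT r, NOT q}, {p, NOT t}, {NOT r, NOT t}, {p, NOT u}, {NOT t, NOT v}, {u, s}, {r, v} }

p ↦ true; q ↦ false; r ↦ true; s ↦ true; t ↦ false; u ↦ true; v ↦ true

Branch on t: set t = false.
From the singleton clause (r), r = true.
From the singleton clause (NOT q), q = false.
From the singleton clause (u), u = true.
From the singleton clause (p), p = true.
No clause remains; s, v are free.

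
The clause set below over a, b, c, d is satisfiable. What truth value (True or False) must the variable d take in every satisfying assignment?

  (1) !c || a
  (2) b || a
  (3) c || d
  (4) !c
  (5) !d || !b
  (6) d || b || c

True

Suppose d = false.
From the singleton clause (c), c = true.
That conflicts with the unit clause (!c).
So every satisfying assignment has d = True.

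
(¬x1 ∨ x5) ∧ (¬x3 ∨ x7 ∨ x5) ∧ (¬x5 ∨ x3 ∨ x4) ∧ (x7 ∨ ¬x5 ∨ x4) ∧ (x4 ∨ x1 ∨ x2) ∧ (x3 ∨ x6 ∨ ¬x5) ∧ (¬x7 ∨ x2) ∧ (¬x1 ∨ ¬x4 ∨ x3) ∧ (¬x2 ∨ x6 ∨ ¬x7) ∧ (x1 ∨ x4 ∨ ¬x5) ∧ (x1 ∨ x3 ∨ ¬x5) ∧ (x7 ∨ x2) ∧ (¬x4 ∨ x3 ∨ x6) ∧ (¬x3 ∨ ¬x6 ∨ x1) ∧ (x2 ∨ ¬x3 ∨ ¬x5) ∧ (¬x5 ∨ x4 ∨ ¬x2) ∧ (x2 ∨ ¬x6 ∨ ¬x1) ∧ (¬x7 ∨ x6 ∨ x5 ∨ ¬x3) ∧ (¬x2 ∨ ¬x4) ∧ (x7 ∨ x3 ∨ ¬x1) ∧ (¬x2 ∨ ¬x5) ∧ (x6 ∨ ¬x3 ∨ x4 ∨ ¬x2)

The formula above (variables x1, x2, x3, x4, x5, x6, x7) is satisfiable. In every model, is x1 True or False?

Suppose x1 = True.
Unit clause (x5) forces x5 = True.
Unit clause (¬x2) forces x2 = False.
Unit clause (¬x7) forces x7 = False.
But (x7) is also a unit clause — contradiction.
So every satisfying assignment has x1 = False.

False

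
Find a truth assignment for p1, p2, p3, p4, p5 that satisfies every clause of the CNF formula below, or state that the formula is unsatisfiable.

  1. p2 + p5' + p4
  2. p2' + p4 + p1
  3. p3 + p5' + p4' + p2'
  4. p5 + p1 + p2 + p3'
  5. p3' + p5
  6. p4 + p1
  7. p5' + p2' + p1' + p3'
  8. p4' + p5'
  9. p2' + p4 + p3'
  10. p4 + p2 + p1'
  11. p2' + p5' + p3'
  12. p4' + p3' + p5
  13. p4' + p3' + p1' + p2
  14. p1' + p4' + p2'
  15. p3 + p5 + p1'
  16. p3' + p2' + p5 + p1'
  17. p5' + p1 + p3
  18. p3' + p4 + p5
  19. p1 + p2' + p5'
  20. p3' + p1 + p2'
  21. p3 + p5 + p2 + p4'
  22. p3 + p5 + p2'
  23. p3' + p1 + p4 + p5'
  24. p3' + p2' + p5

Try p3 = 0.
Try p4 = 0.
From the singleton clause (p1), p1 = 1.
From the singleton clause (p2), p2 = 1.
From the singleton clause (p5), p5 = 1.
Every clause now holds.

p1: 1; p2: 1; p3: 0; p4: 0; p5: 1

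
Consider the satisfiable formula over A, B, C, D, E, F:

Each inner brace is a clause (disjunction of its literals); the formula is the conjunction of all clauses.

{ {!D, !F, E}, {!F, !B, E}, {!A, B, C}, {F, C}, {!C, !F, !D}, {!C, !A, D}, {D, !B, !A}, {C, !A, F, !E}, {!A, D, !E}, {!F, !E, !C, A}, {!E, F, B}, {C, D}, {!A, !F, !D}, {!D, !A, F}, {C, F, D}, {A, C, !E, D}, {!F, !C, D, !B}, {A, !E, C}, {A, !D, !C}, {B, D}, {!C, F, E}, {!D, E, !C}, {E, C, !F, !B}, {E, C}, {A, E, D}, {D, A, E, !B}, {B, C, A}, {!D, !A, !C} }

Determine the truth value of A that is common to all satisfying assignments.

False

Suppose A = true.
Case B = true:
Unit clause (D) forces D = true.
Unit clause (!F) forces F = false.
But (F) is also a unit clause — contradiction.
Undo B and try B = false.
Unit clause (C) forces C = true.
Unit clause (D) forces D = true.
But (!D) is also a unit clause — contradiction.
Both values of B lead to a conflict.
So every satisfying assignment has A = False.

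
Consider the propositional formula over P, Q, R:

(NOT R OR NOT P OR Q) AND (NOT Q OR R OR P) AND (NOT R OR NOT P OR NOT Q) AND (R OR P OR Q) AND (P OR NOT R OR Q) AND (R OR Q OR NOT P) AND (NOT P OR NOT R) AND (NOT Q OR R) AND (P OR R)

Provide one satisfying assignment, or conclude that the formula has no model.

Case P = false:
The clause (R) is unit, so R = true.
The clause (Q) is unit, so Q = true.
Every clause now holds.

P: false; Q: true; R: true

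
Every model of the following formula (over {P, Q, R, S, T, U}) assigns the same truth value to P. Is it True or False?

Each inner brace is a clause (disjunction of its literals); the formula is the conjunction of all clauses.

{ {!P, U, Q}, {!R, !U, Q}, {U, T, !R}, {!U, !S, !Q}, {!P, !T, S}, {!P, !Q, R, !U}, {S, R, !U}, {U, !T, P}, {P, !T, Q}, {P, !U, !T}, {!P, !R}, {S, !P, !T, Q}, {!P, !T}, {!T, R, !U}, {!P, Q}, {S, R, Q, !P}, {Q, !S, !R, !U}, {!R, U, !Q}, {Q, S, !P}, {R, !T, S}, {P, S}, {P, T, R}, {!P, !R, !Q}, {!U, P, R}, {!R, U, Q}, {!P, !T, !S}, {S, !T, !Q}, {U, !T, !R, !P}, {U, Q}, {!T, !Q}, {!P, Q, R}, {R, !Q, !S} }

True

Suppose P = false.
The clause (S) is unit, so S = true.
Branch on U: set U = false.
The clause (!T) is unit, so T = false.
The clause (!R) is unit, so R = false.
That conflicts with the unit clause (R).
Backtrack on U: now try U = true.
The clause (!Q) is unit, so Q = false.
The clause (!R) is unit, so R = false.
That conflicts with the unit clause (R).
Neither U = true nor U = false works.
So every satisfying assignment has P = True.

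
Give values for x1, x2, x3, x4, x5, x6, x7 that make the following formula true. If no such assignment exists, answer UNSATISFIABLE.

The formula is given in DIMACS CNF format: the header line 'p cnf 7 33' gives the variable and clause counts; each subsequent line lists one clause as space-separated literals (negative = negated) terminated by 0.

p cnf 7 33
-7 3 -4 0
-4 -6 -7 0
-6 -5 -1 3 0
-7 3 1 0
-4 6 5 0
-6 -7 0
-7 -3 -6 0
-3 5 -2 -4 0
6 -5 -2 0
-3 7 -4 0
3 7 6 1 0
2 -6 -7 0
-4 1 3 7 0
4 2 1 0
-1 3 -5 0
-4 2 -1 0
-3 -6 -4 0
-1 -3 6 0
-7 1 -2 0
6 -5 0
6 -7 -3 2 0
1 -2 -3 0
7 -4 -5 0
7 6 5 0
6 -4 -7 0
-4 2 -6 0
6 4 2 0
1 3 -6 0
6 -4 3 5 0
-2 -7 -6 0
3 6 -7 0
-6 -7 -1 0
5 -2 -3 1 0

x1=True,  x2=True,  x3=False,  x4=False,  x5=False,  x6=True,  x7=False

Try x6 = True.
The clause (¬x7) is unit, so x7 = False.
Try x3 = False.
The clause (x1) is unit, so x1 = True.
The clause (¬x5) is unit, so x5 = False.
Try x4 = False.
Every clause is now satisfied; x2 is unconstrained.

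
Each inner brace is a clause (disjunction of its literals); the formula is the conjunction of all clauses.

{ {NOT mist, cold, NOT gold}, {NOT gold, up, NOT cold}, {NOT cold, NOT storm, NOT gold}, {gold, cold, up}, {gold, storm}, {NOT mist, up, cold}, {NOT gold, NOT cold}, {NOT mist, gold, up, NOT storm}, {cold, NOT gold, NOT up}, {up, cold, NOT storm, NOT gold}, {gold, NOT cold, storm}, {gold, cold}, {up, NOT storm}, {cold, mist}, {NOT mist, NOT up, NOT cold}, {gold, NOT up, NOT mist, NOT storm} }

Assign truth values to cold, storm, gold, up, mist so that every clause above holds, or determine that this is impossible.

Try gold = false.
(storm) alone gives storm = true.
(cold) alone gives cold = true.
(up) alone gives up = true.
(NOT mist) alone gives mist = false.
All clauses are satisfied.

cold=true; storm=true; gold=false; up=true; mist=false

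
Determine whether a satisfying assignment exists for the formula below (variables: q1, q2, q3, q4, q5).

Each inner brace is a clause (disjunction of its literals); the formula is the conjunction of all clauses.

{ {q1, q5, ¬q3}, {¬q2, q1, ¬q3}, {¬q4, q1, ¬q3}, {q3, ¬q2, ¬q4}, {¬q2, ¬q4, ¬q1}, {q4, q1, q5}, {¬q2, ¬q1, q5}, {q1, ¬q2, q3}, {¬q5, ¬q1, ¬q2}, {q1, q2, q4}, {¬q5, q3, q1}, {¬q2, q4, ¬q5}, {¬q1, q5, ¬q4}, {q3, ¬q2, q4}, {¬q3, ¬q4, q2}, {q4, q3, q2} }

Yes

Try q1 = True.
Try q2 = False.
Try q5 = False.
From the singleton clause (¬q4), q4 = False.
From the singleton clause (q3), q3 = True.
Every clause now holds.
A satisfying assignment: q1=True; q2=False; q3=True; q4=False; q5=False.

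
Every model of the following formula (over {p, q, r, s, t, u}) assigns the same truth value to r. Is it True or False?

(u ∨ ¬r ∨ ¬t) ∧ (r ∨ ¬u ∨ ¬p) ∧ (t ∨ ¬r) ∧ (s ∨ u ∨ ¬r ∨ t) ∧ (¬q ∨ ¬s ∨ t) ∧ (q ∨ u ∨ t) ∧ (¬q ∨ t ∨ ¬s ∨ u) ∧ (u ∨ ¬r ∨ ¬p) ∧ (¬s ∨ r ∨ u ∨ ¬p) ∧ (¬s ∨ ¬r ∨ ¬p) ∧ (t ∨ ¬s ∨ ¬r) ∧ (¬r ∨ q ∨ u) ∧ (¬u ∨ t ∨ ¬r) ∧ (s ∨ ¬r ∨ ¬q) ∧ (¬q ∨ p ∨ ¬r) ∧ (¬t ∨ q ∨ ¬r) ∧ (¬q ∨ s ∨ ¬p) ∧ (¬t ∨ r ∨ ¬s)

False

Suppose r = True.
From the singleton clause (t), t = True.
From the singleton clause (u), u = True.
From the singleton clause (q), q = True.
From the singleton clause (s), s = True.
From the singleton clause (¬p), p = False.
Now (p) is unsatisfied and unit — conflict.
So every satisfying assignment has r = False.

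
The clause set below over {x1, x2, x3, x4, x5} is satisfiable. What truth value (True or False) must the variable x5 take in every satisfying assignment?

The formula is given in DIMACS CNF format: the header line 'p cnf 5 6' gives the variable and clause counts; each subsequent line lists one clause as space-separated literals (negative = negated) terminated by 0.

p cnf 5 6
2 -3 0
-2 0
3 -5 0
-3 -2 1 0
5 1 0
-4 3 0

False

Suppose x5 = True.
From the singleton clause (¬x2), x2 = False.
From the singleton clause (¬x3), x3 = False.
Now (x3) is unsatisfied and unit — conflict.
So every satisfying assignment has x5 = False.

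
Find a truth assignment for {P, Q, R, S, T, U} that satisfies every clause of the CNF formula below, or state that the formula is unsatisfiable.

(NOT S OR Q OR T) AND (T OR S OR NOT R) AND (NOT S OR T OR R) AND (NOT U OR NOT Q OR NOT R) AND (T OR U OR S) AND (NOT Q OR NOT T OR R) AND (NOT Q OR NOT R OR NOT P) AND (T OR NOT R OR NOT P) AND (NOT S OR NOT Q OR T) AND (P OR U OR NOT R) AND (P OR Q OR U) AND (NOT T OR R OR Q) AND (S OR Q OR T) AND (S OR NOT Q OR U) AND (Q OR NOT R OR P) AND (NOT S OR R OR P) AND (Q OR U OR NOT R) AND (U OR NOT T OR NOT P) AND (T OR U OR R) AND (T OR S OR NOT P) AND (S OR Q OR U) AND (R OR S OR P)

Branch on S: set S = true.
Branch on Q: set Q = false.
The clause (T) is unit, so T = true.
The clause (R) is unit, so R = true.
The clause (P) is unit, so P = true.
The clause (U) is unit, so U = true.
Every clause now holds.

P ↦ true,  Q ↦ false,  R ↦ true,  S ↦ true,  T ↦ true,  U ↦ true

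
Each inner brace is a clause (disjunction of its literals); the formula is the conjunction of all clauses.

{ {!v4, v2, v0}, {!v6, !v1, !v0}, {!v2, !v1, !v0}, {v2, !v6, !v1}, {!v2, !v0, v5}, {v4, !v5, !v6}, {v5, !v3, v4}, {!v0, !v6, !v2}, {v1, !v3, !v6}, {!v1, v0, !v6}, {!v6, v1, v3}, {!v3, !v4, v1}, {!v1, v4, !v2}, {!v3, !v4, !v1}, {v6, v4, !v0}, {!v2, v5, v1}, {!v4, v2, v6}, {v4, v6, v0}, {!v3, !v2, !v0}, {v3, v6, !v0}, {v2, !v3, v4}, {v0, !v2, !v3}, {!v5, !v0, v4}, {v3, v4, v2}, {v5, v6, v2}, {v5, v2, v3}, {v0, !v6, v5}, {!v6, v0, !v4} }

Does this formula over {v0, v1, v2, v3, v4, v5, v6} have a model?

Yes, satisfiable

Try v4 = true.
Try v2 = true.
Try v1 = true.
From the singleton clause (!v0), v0 = false.
From the singleton clause (!v6), v6 = false.
From the singleton clause (!v3), v3 = false.
All clauses hold; v5 can take either value.
A satisfying assignment: v0: false; v1: true; v2: true; v3: false; v4: true; v5: true; v6: false.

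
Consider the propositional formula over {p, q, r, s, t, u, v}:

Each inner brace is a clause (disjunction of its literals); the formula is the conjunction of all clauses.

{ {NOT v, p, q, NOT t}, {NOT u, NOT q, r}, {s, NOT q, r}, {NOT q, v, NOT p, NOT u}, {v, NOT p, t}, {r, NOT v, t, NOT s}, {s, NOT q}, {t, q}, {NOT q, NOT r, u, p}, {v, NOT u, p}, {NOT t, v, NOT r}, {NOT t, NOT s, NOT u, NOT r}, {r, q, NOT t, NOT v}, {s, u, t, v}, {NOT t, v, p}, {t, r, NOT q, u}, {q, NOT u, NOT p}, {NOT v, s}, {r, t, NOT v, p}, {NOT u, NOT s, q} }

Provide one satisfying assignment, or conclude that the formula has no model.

Case s = true:
Case t = false:
From the singleton clause (q), q = true.
Case u = false:
From the singleton clause (r), r = true.
From the singleton clause (p), p = true.
From the singleton clause (v), v = true.
This assignment satisfies each clause.

p=true, q=true, r=true, s=true, t=false, u=false, v=true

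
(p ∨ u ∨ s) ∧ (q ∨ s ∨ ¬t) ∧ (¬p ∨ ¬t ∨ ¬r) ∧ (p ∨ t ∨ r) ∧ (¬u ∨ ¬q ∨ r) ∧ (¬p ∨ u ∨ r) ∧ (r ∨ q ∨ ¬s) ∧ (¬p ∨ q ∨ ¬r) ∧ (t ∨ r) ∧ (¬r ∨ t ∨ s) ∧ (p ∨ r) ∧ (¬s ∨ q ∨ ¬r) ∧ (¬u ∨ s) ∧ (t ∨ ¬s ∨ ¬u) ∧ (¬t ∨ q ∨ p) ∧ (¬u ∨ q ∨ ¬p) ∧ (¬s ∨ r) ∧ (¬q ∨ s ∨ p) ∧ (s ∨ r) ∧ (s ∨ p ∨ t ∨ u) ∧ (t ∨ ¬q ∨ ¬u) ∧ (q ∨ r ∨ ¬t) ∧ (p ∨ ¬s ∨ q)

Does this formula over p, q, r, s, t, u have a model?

Satisfiable

Try t = True.
Try q = True.
Try p = False.
Unit clause (r) forces r = True.
Unit clause (s) forces s = True.
All clauses hold; u can take either value.
A satisfying assignment: p=False,  q=True,  r=True,  s=True,  t=True,  u=True.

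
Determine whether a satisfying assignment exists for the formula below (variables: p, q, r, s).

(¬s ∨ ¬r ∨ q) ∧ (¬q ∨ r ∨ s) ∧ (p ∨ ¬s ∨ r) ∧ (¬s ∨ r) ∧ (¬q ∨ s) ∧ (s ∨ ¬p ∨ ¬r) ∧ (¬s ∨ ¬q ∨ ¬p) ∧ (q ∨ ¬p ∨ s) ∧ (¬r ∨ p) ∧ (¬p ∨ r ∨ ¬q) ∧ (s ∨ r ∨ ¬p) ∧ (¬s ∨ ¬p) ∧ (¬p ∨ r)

Suppose s = False.
From the singleton clause (¬q), q = False.
From the singleton clause (¬p), p = False.
From the singleton clause (¬r), r = False.
All clauses are satisfied.
A satisfying assignment: p=False, q=False, r=False, s=False.

Yes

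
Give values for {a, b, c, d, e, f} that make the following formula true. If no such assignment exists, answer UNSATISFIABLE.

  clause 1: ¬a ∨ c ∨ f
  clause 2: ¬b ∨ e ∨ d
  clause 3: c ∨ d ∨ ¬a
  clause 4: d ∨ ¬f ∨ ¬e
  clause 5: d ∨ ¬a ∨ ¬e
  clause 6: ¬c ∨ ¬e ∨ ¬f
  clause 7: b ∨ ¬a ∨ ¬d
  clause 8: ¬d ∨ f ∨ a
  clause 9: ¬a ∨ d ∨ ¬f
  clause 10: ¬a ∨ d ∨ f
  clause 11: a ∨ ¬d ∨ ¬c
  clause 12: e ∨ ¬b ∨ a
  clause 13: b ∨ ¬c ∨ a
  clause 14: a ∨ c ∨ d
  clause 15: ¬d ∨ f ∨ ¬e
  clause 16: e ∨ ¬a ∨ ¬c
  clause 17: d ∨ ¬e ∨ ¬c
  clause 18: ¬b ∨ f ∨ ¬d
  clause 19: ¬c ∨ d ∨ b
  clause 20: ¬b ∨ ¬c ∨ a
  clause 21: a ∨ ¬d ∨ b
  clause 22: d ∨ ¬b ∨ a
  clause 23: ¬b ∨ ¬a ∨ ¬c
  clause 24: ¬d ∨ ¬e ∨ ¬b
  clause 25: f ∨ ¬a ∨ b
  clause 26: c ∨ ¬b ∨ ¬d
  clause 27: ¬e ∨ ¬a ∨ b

Branch on a: set a = False.
Branch on d: set d = False.
From the singleton clause (c), c = True.
From the singleton clause (b), b = True.
But (¬b) is also a unit clause — contradiction.
That branch fails; take d = True instead.
From the singleton clause (f), f = True.
From the singleton clause (¬c), c = False.
From the singleton clause (b), b = True.
But (¬b) is also a unit clause — contradiction.
Neither d = True nor d = False works.
That branch fails; take a = True instead.
Branch on c: set c = True.
From the singleton clause (e), e = True.
From the singleton clause (d), d = True.
From the singleton clause (¬f), f = False.
But (f) is also a unit clause — contradiction.
That branch fails; take c = False instead.
From the singleton clause (f), f = True.
From the singleton clause (d), d = True.
From the singleton clause (b), b = True.
But (¬b) is also a unit clause — contradiction.
Neither c = True nor c = False works.
Neither a = True nor a = False works.

UNSATISFIABLE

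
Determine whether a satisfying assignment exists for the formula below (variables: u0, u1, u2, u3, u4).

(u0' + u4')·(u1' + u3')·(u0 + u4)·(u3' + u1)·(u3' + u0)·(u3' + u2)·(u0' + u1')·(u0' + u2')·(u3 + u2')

Satisfiable

Suppose u0 = 0.
(u4) alone gives u4 = 1.
(u3') alone gives u3 = 0.
(u2') alone gives u2 = 0.
No clause remains; u1 is free.
A satisfying assignment: u0=0; u1=1; u2=0; u3=0; u4=1.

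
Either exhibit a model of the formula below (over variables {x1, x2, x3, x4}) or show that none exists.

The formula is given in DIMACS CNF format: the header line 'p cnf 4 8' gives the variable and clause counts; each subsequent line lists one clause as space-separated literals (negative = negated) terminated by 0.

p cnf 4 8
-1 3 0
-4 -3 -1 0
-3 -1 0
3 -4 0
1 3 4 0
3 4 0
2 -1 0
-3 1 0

Case x1 = False:
The clause (¬x3) is unit, so x3 = False.
The clause (¬x4) is unit, so x4 = False.
Now (x4) is unsatisfied and unit — conflict.
Backtrack on x1: now try x1 = True.
The clause (x3) is unit, so x3 = True.
Now (¬x3) is unsatisfied and unit — conflict.
Neither x1 = True nor x1 = False works.

UNSATISFIABLE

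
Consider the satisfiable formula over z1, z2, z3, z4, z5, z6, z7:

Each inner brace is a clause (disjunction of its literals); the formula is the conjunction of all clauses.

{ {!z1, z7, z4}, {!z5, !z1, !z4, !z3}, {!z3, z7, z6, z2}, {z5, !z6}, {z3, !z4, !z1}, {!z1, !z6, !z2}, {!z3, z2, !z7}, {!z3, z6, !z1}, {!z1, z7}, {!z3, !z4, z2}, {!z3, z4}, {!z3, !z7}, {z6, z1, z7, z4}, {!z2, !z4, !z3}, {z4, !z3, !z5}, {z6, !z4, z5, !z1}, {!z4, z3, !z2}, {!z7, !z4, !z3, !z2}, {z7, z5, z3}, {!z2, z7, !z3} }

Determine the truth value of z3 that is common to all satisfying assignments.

Suppose z3 = true.
The clause (z4) is unit, so z4 = true.
The clause (z2) is unit, so z2 = true.
That conflicts with the unit clause (!z2).
So every satisfying assignment has z3 = False.

False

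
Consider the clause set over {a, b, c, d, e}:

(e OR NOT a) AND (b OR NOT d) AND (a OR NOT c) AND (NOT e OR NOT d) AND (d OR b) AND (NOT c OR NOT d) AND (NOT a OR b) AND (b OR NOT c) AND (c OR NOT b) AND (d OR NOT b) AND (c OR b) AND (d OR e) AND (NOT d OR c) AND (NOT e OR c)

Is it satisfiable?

Suppose e = true.
(NOT d) alone gives d = false.
(b) alone gives b = true.
That conflicts with the unit clause (NOT b).
Undo e and try e = false.
(NOT a) alone gives a = false.
(NOT c) alone gives c = false.
(NOT b) alone gives b = false.
That conflicts with the unit clause (b).
Both values of e lead to a conflict.
No assignment satisfies every clause.

No, unsatisfiable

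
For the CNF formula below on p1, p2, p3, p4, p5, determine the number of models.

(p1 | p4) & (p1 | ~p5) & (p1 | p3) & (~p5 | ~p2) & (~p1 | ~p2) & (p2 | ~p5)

There are 2^5 = 32 truth assignments over (p1, p2, p3, p4, p5).
Split on p2. With p2 = 1, the clauses containing p2 are satisfied and ~p2 drops from the rest; 1 of the 2^4 = 16 assignments to the other variables satisfy what remains.
With p2 = 0, by the same count on the reduced clause set, 5 assignments work.
Total: 1 + 5 = 6.

6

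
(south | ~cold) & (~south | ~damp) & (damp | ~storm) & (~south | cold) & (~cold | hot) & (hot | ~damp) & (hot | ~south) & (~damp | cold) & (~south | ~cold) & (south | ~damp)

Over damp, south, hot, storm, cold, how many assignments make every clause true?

There are 2^5 = 32 truth assignments over (damp, south, hot, storm, cold).
Split on storm. With storm = 1, the clauses containing storm are satisfied and ~storm drops from the rest; 0 of the 2^4 = 16 assignments to the other variables satisfy what remains.
With storm = 0, by the same count on the reduced clause set, 2 assignments work.
(One model: damp=F, south=F, hot=F, storm=F, cold=F.)
Total: 0 + 2 = 2.

2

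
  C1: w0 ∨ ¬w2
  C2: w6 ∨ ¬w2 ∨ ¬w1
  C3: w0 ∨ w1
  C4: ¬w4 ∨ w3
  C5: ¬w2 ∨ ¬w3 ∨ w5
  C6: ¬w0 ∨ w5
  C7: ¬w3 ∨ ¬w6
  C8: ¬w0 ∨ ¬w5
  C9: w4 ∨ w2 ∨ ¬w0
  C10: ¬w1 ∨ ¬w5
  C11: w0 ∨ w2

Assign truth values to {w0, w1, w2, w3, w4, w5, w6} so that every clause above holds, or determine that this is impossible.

Branch on w0: set w0 = True.
From the singleton clause (w5), w5 = True.
But (¬w5) is also a unit clause — contradiction.
That branch fails; take w0 = False instead.
From the singleton clause (¬w2), w2 = False.
But (w2) is also a unit clause — contradiction.
Neither w0 = True nor w0 = False works.

UNSATISFIABLE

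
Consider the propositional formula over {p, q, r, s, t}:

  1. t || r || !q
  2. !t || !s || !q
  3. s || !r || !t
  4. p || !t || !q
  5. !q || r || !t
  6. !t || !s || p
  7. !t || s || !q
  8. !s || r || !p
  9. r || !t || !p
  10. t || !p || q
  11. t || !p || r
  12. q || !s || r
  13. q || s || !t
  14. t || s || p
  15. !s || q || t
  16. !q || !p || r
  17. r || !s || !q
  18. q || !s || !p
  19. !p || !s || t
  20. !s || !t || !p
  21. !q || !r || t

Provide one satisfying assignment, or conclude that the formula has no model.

Suppose t = true.
Suppose s = false.
Unit clause (!r) forces r = false.
Unit clause (!q) forces q = false.
But (q) is also a unit clause — contradiction.
Backtrack on s: now try s = true.
Unit clause (!q) forces q = false.
Unit clause (p) forces p = true.
But (!p) is also a unit clause — contradiction.
Neither s = true nor s = false works.
Backtrack on t: now try t = false.
Suppose r = true.
Unit clause (!q) forces q = false.
Unit clause (!p) forces p = false.
Unit clause (s) forces s = true.
But (!s) is also a unit clause — contradiction.
Backtrack on r: now try r = false.
Unit clause (!q) forces q = false.
Unit clause (!p) forces p = false.
Unit clause (!s) forces s = false.
But (s) is also a unit clause — contradiction.
Neither r = true nor r = false works.
Neither t = true nor t = false works.

UNSATISFIABLE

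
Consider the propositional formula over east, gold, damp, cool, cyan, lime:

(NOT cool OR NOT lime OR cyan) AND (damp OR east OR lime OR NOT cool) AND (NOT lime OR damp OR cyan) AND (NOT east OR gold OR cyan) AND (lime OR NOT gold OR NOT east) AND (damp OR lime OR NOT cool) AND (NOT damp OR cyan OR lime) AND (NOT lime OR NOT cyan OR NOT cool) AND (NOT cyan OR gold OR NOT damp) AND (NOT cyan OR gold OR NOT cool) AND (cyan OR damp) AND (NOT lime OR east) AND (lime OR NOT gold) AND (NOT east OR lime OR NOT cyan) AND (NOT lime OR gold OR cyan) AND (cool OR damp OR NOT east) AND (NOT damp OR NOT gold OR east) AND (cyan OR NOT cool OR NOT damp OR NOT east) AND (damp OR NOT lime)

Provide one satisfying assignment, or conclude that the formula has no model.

east ↦ false,  gold ↦ false,  damp ↦ false,  cool ↦ false,  cyan ↦ true,  lime ↦ false

Case cyan = true:
Case lime = false:
(NOT gold) alone gives gold = false.
(NOT damp) alone gives damp = false.
(NOT cool) alone gives cool = false.
(NOT east) alone gives east = false.
All clauses are satisfied.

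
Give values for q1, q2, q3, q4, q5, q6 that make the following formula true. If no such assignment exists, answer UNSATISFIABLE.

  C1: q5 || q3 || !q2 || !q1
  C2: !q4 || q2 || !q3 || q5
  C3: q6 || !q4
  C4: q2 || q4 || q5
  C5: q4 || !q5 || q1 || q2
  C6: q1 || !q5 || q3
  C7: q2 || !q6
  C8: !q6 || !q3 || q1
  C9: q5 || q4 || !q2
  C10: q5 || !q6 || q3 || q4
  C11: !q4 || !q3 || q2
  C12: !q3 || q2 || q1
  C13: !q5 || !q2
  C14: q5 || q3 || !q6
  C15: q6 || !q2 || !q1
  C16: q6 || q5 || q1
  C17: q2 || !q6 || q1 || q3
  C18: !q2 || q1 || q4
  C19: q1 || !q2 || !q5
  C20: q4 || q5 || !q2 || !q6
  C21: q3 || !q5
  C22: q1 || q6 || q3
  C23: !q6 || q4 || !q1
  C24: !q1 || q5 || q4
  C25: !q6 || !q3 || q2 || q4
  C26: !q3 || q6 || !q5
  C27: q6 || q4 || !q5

q1 ↦ true, q2 ↦ true, q3 ↦ true, q4 ↦ true, q5 ↦ false, q6 ↦ true

Case q6 = true:
Unit clause (q2) forces q2 = true.
Unit clause (!q5) forces q5 = false.
Unit clause (q4) forces q4 = true.
Unit clause (q3) forces q3 = true.
Unit clause (q1) forces q1 = true.
This assignment satisfies each clause.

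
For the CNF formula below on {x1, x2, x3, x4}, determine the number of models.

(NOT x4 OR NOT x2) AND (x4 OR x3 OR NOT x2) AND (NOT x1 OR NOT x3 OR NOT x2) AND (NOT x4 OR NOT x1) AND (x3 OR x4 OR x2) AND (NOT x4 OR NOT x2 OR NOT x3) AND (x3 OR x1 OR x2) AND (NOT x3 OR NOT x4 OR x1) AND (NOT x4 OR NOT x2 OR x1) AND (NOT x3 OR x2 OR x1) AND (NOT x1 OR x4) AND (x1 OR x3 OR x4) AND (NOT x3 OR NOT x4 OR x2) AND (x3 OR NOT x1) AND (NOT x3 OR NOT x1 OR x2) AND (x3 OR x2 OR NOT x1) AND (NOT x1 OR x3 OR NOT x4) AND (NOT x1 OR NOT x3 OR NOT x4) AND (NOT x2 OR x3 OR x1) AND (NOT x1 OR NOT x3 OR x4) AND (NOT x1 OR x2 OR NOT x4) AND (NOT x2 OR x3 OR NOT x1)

There are 2^4 = 16 truth assignments over (x1, x2, x3, x4).
Check each against the 22 clauses (columns in the order x1, x2, x3, x4):
  F F F F  ✗ fails (x3 OR x4 OR x2)
  F F F T  ✗ fails (x3 OR x1 OR x2)
  F F T F  ✗ fails (NOT x3 OR x2 OR x1)
  F F T T  ✗ fails (NOT x3 OR NOT x4 OR x1)
  F T F F  ✗ fails (x4 OR x3 OR NOT x2)
  F T F T  ✗ fails (NOT x4 OR NOT x2)
  F T T F  ✓ satisfies all
  F T T T  ✗ fails (NOT x4 OR NOT x2)
  T F F F  ✗ fails (x3 OR x4 OR x2)
  T F F T  ✗ fails (NOT x4 OR NOT x1)
  T F T F  ✗ fails (NOT x1 OR x4)
  T F T T  ✗ fails (NOT x4 OR NOT x1)
  T T F F  ✗ fails (x4 OR x3 OR NOT x2)
  T T F T  ✗ fails (NOT x4 OR NOT x2)
  T T T F  ✗ fails (NOT x1 OR NOT x3 OR NOT x2)
  T T T T  ✗ fails (NOT x4 OR NOT x2)
1 of the 16 rows is a model.

1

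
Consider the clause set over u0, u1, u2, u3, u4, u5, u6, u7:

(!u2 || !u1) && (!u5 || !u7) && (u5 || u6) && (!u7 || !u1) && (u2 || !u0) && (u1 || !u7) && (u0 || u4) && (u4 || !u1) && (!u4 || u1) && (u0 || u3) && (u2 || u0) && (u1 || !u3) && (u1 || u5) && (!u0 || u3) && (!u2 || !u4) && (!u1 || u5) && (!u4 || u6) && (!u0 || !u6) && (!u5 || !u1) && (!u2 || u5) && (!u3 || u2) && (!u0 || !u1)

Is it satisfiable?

No, unsatisfiable

Try u2 = false.
The clause (!u0) is unit, so u0 = false.
Now (u0) is unsatisfied and unit — conflict.
Backtrack on u2: now try u2 = true.
The clause (!u1) is unit, so u1 = false.
The clause (!u7) is unit, so u7 = false.
The clause (!u4) is unit, so u4 = false.
The clause (u0) is unit, so u0 = true.
The clause (!u3) is unit, so u3 = false.
Now (u3) is unsatisfied and unit — conflict.
Neither u2 = true nor u2 = false works.
No assignment satisfies every clause.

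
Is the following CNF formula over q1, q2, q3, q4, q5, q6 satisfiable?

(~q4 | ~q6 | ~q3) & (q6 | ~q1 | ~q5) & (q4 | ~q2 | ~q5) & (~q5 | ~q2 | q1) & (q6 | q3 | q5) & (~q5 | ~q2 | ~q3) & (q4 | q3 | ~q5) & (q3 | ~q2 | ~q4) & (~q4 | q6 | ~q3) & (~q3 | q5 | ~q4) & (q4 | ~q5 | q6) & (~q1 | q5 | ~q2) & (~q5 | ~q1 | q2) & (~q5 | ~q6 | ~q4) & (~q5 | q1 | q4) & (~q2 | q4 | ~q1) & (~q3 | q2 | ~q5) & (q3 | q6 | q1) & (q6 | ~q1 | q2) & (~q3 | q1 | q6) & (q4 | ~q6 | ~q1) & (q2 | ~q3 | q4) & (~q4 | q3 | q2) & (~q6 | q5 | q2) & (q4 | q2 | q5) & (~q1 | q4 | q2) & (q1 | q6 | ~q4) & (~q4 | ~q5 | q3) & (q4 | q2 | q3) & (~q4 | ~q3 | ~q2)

Yes, satisfiable

Try q4 = 0.
Try q2 = 1.
(~q5) alone gives q5 = 0.
(~q1) alone gives q1 = 0.
Try q6 = 1.
All clauses hold; q3 can take either value.
A satisfying assignment: q1: 0; q2: 1; q3: 1; q4: 0; q5: 0; q6: 1.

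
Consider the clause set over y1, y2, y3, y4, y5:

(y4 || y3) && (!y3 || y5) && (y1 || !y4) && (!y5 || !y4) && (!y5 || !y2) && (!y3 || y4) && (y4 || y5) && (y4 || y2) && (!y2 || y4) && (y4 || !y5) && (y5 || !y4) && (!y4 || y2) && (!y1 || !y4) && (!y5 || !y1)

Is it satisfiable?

No, unsatisfiable

Try y4 = true.
From the singleton clause (y1), y1 = true.
That conflicts with the unit clause (!y1).
That branch fails; take y4 = false instead.
From the singleton clause (y3), y3 = true.
That conflicts with the unit clause (!y3).
Neither y4 = true nor y4 = false works.
No assignment satisfies every clause.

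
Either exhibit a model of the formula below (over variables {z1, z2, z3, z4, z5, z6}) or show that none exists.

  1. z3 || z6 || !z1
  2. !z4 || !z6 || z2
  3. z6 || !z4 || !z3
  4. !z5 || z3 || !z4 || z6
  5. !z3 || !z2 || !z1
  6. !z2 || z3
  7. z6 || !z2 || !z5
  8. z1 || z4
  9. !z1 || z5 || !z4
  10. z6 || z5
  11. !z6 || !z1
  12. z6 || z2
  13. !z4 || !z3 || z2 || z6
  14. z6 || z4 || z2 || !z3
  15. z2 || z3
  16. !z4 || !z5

z1 ↦ false; z2 ↦ true; z3 ↦ true; z4 ↦ true; z5 ↦ false; z6 ↦ true

Try z2 = true.
From the singleton clause (z3), z3 = true.
From the singleton clause (!z1), z1 = false.
From the singleton clause (z4), z4 = true.
From the singleton clause (z6), z6 = true.
From the singleton clause (!z5), z5 = false.
This assignment satisfies each clause.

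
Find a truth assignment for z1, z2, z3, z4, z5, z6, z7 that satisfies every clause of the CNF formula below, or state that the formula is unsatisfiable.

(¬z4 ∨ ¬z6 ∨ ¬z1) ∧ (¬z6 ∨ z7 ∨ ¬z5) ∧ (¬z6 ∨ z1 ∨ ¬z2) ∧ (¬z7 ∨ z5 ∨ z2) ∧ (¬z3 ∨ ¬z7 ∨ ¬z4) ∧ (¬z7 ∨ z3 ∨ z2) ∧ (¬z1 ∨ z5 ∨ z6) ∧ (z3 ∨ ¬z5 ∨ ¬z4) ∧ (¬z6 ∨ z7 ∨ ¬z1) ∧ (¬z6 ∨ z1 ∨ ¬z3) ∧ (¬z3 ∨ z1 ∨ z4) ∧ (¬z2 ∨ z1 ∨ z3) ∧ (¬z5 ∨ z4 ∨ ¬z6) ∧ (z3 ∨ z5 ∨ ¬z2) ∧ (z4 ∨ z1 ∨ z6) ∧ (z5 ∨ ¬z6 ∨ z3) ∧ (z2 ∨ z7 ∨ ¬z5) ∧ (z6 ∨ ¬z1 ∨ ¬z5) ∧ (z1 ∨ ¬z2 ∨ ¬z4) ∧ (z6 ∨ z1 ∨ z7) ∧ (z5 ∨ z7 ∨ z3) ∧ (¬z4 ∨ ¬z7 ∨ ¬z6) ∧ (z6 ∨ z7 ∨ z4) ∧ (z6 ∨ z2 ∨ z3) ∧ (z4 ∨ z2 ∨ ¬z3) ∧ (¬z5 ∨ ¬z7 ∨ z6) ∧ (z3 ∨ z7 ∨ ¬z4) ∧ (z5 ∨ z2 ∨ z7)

z1 ↦ True, z2 ↦ True, z3 ↦ True, z4 ↦ False, z5 ↦ False, z6 ↦ True, z7 ↦ True

Branch on z4: set z4 = False.
Branch on z3: set z3 = True.
Unit clause (z1) forces z1 = True.
Unit clause (z2) forces z2 = True.
Branch on z5: set z5 = False.
Unit clause (z6) forces z6 = True.
Unit clause (z7) forces z7 = True.
Every clause now holds.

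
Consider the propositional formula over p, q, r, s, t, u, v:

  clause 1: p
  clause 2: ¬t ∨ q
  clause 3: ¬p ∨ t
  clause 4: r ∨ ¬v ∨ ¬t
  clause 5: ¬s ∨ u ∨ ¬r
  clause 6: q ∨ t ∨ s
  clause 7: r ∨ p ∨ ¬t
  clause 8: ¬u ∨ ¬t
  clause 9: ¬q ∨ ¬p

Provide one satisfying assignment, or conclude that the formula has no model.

From the singleton clause (p), p = True.
From the singleton clause (t), t = True.
From the singleton clause (q), q = True.
But (¬q) is also a unit clause — contradiction.

UNSATISFIABLE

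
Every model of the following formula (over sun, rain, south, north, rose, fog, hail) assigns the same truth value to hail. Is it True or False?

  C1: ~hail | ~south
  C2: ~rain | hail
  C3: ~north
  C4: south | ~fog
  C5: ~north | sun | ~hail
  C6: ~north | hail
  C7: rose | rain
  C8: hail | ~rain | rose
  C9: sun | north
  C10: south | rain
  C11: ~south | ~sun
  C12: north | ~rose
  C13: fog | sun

Suppose hail = 0.
The clause (~rain) is unit, so rain = 0.
The clause (~north) is unit, so north = 0.
The clause (rose) is unit, so rose = 1.
That conflicts with the unit clause (~rose).
So every satisfying assignment has hail = True.

True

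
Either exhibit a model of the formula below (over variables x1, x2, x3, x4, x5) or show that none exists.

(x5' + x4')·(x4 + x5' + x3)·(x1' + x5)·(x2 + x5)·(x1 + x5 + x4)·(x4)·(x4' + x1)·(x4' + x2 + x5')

UNSATISFIABLE

Unit clause (x4) forces x4 = 1.
Unit clause (x5') forces x5 = 0.
Unit clause (x1') forces x1 = 0.
But (x1) is also a unit clause — contradiction.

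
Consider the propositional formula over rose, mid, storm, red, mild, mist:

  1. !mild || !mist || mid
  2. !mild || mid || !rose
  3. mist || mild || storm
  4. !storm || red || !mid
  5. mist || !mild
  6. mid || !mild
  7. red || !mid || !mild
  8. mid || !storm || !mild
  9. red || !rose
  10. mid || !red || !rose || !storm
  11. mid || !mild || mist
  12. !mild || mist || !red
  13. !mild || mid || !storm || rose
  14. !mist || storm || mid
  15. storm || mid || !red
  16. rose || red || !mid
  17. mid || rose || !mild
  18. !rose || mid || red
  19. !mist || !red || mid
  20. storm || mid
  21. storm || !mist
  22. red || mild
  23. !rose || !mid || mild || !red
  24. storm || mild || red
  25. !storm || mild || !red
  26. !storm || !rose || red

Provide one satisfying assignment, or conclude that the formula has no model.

rose=false, mid=true, storm=true, red=true, mild=true, mist=true

Suppose mist = true.
Unit clause (storm) forces storm = true.
Suppose mild = true.
Unit clause (mid) forces mid = true.
Unit clause (red) forces red = true.
No clause remains; rose is free.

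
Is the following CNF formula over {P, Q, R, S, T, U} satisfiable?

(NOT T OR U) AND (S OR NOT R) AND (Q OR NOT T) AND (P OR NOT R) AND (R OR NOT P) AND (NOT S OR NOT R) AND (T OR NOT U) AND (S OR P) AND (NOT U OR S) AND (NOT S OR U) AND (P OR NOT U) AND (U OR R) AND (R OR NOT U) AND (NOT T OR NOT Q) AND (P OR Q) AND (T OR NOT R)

Unsatisfiable

Branch on T: set T = false.
The clause (NOT U) is unit, so U = false.
The clause (NOT S) is unit, so S = false.
The clause (NOT R) is unit, so R = false.
Now (R) is unsatisfied and unit — conflict.
That branch fails; take T = true instead.
The clause (U) is unit, so U = true.
The clause (Q) is unit, so Q = true.
Now (NOT Q) is unsatisfied and unit — conflict.
Neither T = true nor T = false works.
No assignment satisfies every clause.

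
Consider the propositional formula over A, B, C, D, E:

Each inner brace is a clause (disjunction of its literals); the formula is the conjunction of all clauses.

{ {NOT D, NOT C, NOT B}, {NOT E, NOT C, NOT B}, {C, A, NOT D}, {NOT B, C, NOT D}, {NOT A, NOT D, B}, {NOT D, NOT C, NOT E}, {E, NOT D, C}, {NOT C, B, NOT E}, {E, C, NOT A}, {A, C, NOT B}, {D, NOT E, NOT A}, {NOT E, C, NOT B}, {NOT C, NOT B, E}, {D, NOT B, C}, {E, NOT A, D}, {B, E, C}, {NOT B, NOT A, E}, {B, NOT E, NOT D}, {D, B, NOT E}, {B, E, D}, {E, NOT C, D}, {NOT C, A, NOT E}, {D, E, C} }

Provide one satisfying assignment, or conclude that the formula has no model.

Branch on D: set D = true.
Branch on C: set C = true.
From the singleton clause (NOT B), B = false.
From the singleton clause (NOT A), A = false.
From the singleton clause (NOT E), E = false.
This assignment satisfies each clause.

A ↦ false, B ↦ false, C ↦ true, D ↦ true, E ↦ false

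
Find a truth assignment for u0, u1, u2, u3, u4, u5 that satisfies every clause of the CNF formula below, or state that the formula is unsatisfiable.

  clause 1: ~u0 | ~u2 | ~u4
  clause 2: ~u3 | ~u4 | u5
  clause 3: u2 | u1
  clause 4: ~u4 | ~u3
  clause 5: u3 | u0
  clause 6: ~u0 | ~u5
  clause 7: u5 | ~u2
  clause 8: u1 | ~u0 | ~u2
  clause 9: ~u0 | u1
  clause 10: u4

u0=1; u1=1; u2=0; u3=0; u4=1; u5=0

(u4) alone gives u4 = 1.
(~u3) alone gives u3 = 0.
(u0) alone gives u0 = 1.
(~u2) alone gives u2 = 0.
(u1) alone gives u1 = 1.
(~u5) alone gives u5 = 0.
All clauses are satisfied.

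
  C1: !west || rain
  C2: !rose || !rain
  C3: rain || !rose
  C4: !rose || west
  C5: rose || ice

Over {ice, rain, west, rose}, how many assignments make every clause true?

3

There are 2^4 = 16 truth assignments over (ice, rain, west, rose).
Check each against the 5 clauses (columns in the order ice, rain, west, rose):
  F F F F  ✗ fails (rose || ice)
  F F F T  ✗ fails (rain || !rose)
  F F T F  ✗ fails (!west || rain)
  F F T T  ✗ fails (!west || rain)
  F T F F  ✗ fails (rose || ice)
  F T F T  ✗ fails (!rose || !rain)
  F T T F  ✗ fails (rose || ice)
  F T T T  ✗ fails (!rose || !rain)
  T F F F  ✓ satisfies all
  T F F T  ✗ fails (rain || !rose)
  T F T F  ✗ fails (!west || rain)
  T F T T  ✗ fails (!west || rain)
  T T F F  ✓ satisfies all
  T T F T  ✗ fails (!rose || !rain)
  T T T F  ✓ satisfies all
  T T T T  ✗ fails (!rose || !rain)
3 of the 16 rows are models.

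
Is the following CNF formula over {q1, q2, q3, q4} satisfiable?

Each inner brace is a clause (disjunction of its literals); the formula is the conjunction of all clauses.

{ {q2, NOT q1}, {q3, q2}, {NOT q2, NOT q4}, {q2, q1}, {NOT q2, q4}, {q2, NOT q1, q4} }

No

Branch on q2: set q2 = true.
(NOT q4) alone gives q4 = false.
That conflicts with the unit clause (q4).
Backtrack on q2: now try q2 = false.
(NOT q1) alone gives q1 = false.
That conflicts with the unit clause (q1).
Both values of q2 lead to a conflict.
No assignment satisfies every clause.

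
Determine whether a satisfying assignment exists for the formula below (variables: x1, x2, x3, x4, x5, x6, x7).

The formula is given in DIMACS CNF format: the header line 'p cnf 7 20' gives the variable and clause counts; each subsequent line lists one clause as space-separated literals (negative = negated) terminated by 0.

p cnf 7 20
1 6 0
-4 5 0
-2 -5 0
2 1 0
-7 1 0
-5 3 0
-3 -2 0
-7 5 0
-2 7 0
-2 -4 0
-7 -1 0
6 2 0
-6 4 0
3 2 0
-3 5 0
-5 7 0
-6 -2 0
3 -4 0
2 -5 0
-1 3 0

No

Try x1 = True.
(¬x7) alone gives x7 = False.
(¬x2) alone gives x2 = False.
(x6) alone gives x6 = True.
(x4) alone gives x4 = True.
(x5) alone gives x5 = True.
But (¬x5) is also a unit clause — contradiction.
That branch fails; take x1 = False instead.
(x6) alone gives x6 = True.
(x2) alone gives x2 = True.
But (¬x2) is also a unit clause — contradiction.
Neither x1 = True nor x1 = False works.
No assignment satisfies every clause.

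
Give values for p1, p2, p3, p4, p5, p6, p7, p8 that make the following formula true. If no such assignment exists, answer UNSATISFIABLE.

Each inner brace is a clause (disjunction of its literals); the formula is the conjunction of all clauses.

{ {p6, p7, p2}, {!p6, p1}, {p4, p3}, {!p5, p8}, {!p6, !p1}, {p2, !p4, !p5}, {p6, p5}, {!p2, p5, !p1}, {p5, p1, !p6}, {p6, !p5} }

UNSATISFIABLE

Try p6 = false.
The clause (p5) is unit, so p5 = true.
But (!p5) is also a unit clause — contradiction.
That branch fails; take p6 = true instead.
The clause (p1) is unit, so p1 = true.
But (!p1) is also a unit clause — contradiction.
Neither p6 = true nor p6 = false works.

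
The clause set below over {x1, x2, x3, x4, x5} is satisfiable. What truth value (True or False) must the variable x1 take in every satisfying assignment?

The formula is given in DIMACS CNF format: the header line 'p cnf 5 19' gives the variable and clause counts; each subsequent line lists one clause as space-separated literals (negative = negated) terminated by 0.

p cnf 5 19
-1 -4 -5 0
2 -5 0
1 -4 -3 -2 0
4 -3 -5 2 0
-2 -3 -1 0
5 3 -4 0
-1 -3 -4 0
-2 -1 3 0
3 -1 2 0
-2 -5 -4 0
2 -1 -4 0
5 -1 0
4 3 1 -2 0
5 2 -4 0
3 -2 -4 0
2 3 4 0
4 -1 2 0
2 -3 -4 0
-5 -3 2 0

False

Suppose x1 = True.
From the singleton clause (x5), x5 = True.
From the singleton clause (¬x4), x4 = False.
From the singleton clause (x2), x2 = True.
From the singleton clause (¬x3), x3 = False.
Now (x3) is unsatisfied and unit — conflict.
So every satisfying assignment has x1 = False.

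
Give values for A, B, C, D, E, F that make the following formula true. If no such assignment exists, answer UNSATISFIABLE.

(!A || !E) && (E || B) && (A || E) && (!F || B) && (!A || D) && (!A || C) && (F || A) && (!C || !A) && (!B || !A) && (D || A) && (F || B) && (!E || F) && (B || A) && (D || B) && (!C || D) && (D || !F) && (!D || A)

Try A = false.
The clause (E) is unit, so E = true.
The clause (F) is unit, so F = true.
The clause (B) is unit, so B = true.
The clause (D) is unit, so D = true.
Now (!D) is unsatisfied and unit — conflict.
Backtrack on A: now try A = true.
The clause (!E) is unit, so E = false.
The clause (B) is unit, so B = true.
Now (!B) is unsatisfied and unit — conflict.
Either choice for A ends in contradiction.

UNSATISFIABLE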